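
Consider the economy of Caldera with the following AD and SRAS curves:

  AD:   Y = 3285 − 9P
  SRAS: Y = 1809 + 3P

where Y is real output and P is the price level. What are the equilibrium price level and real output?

P = 123, Y = 2178

Set AD = SRAS: 3285 − 9P = 1809 + 3P, so 1476 = 12P and P = 123.
Then Y = 3285 − 9·123 = 2178.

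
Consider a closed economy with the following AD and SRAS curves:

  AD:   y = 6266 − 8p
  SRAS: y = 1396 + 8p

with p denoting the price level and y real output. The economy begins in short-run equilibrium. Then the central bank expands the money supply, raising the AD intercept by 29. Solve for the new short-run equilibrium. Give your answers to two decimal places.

This is a positive demand shock: AD shifts right.
New AD: y = 6295 − 8p.
Set AD = SRAS: 6295 − 8p = 1396 + 8p, so 4899 = 16p and p = 306.19.
Substituting into AD, y = 3845.50.

p = 306.19, y = 3845.50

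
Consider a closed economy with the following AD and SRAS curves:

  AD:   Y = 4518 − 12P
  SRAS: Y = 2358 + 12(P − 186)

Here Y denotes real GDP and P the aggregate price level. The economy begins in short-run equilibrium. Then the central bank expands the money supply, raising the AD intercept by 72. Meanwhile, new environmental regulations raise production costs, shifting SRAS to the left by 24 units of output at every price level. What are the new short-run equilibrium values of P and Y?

P = 187, Y = 2346

After both shocks: AD is Y = 4590 − 12P and SRAS is Y = 102 + 12P.
Setting them equal: 4488 = 24P, so P = 187.
Y = 4590 − 12·187 = 2346.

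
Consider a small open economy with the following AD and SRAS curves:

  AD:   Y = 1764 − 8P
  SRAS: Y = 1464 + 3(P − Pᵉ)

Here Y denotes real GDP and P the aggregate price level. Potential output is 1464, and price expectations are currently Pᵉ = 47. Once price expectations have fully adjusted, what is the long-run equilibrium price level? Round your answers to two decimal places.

Short run: with Pᵉ = 47, SRAS is Y = 1323 + 3P. Setting AD = SRAS gives 441 = 11P, so P = 40.09 and Y = 1764 − 8P = 1443.27.
Output 1443.27 is below potential 1464, so over time expected prices fall and SRAS shifts right until Y returns to 1464.
Long run: Y = 1464 on the AD curve gives 1464 = 1764 − 8P, so P = 37.50.

Long-run P = 37.50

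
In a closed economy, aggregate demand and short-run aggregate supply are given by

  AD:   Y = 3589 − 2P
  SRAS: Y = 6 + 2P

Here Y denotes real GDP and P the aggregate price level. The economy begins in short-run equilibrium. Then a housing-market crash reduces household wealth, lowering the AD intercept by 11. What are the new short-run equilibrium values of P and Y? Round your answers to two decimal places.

This is a negative demand shock: AD shifts left.
New AD: Y = 3578 − 2P.
Set AD = SRAS: 3578 − 2P = 6 + 2P, so 3572 = 4P and P = 893.00.
Substituting into AD, Y = 1792.00.

P = 893.00, Y = 1792.00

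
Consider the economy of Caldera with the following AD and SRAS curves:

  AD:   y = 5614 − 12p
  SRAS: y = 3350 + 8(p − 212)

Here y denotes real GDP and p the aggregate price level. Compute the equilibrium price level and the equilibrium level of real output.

Write SRAS as y = 3350 + 8p − 1696 = 1654 + 8p.
Set AD = SRAS: 5614 − 12p = 1654 + 8p, so 3960 = 20p and p = 198.
Then y = 5614 − 12·198 = 3238.

p = 198, y = 3238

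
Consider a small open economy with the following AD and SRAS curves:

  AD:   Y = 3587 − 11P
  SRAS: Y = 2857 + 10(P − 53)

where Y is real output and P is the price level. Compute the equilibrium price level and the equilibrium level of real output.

P = 60, Y = 2927

Write SRAS as Y = 2857 + 10P − 530 = 2327 + 10P.
Set AD = SRAS: 3587 − 11P = 2327 + 10P, so 1260 = 21P and P = 60.
Then Y = 3587 − 11·60 = 2927.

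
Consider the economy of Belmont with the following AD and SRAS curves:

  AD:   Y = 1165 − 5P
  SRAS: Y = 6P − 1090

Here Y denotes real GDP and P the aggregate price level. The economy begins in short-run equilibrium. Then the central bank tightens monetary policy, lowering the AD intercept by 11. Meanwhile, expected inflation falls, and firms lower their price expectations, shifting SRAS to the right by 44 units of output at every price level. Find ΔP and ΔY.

After both shocks: AD is Y = 1154 − 5P and SRAS is Y = 6P − 1046.
Setting them equal: 2200 = 11P, so P = 200.
Y = 1154 − 5·200 = 154.
Initially P = 205, Y = 140, so ΔP = -5 and ΔY = +14.

ΔP = -5, ΔY = +14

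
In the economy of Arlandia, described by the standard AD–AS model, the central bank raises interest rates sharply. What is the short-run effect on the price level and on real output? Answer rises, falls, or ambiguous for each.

This is a negative demand shock: AD shifts left.
Moving along the upward-sloping SRAS curve, P falls and Y falls.

Price level: falls; output: falls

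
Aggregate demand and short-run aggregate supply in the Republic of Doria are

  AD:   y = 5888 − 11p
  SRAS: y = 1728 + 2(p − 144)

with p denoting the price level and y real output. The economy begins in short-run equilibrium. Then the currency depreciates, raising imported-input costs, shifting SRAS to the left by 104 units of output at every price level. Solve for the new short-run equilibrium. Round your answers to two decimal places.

This is a negative supply shock: SRAS shifts left.
New SRAS: y = 1336 + 2p.
Set AD = SRAS: 5888 − 11p = 1336 + 2p, so 4552 = 13p and p = 350.15.
Substituting into AD, y = 2036.31.

p = 350.15, y = 2036.31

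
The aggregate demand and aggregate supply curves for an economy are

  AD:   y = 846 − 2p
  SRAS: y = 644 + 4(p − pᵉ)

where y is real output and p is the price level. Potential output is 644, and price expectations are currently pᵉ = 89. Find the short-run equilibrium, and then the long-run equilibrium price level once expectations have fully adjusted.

Short run: with pᵉ = 89, SRAS is y = 288 + 4p. Setting AD = SRAS gives 558 = 6p, so p = 93 and y = 846 − 2·93 = 660.
Output 660 is above potential 644, so over time expected prices rise and SRAS shifts left until y returns to 644.
Long run: y = 644 on the AD curve gives 644 = 846 − 2p, so p = 101.

Short run: p = 93, y = 660. Long run: p = 101.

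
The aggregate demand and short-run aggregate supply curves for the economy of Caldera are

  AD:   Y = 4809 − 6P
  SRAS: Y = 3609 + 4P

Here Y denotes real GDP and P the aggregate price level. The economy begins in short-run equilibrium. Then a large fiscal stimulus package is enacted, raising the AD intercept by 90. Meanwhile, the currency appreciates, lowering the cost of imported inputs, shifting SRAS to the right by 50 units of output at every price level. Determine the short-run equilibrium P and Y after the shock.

After both shocks: AD is Y = 4899 − 6P and SRAS is Y = 3659 + 4P.
Setting them equal: 1240 = 10P, so P = 124.
Y = 4899 − 6·124 = 4155.

P = 124, Y = 4155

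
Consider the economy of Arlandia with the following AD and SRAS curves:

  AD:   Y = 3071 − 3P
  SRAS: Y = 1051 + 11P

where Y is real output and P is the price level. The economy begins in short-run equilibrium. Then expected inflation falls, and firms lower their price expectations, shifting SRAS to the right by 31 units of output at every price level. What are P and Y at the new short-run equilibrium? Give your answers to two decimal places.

This is a positive supply shock: SRAS shifts right.
New SRAS: Y = 1082 + 11P.
Set AD = SRAS: 3071 − 3P = 1082 + 11P, so 1989 = 14P and P = 142.07.
Substituting into AD, Y = 2644.79.

P = 142.07, Y = 2644.79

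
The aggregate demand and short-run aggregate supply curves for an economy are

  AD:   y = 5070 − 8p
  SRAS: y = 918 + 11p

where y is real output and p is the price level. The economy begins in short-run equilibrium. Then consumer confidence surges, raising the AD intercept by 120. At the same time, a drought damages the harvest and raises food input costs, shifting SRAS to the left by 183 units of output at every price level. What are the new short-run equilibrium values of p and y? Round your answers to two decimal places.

p = 234.47, y = 3314.21

After both shocks: AD is y = 5190 − 8p and SRAS is y = 735 + 11p.
Setting them equal: 4455 = 19p, so p = 234.47.
Substituting into AD, y = 3314.21.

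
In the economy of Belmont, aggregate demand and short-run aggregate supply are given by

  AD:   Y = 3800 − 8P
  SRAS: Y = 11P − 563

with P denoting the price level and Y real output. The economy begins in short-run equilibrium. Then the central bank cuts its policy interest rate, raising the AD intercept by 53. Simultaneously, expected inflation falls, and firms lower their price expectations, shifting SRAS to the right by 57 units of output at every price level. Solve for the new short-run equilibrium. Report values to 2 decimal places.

P = 229.42, Y = 2017.63

After both shocks: AD is Y = 3853 − 8P and SRAS is Y = 11P − 506.
Setting them equal: 4359 = 19P, so P = 229.42.
Substituting into AD, Y = 2017.63.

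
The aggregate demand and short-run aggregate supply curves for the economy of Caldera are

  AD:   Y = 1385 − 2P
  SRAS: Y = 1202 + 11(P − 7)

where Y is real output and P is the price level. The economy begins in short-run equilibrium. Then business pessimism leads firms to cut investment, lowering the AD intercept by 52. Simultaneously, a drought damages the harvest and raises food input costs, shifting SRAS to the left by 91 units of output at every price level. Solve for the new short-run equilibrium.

P = 23, Y = 1287

After both shocks: AD is Y = 1333 − 2P and SRAS is Y = 1034 + 11P.
Setting them equal: 299 = 13P, so P = 23.
Y = 1333 − 2·23 = 1287.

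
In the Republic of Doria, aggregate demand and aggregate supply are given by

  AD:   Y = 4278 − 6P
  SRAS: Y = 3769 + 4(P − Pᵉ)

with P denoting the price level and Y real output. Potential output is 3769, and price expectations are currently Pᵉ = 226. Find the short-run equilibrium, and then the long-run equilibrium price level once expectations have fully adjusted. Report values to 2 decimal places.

Short run: P = 141.30, Y = 3430.20. Long run: P = 84.83.

Short run: with Pᵉ = 226, SRAS is Y = 2865 + 4P. Setting AD = SRAS gives 1413 = 10P, so P = 141.30 and Y = 4278 − 6P = 3430.20.
Output 3430.20 is below potential 3769, so over time expected prices fall and SRAS shifts right until Y returns to 3769.
Long run: Y = 3769 on the AD curve gives 3769 = 4278 − 6P, so P = 84.83.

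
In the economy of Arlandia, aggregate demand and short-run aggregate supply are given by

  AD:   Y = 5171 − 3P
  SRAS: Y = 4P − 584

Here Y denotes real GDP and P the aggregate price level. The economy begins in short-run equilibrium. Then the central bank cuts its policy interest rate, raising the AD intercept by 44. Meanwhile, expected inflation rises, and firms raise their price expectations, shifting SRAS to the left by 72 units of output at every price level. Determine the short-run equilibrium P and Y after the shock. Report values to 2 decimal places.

After both shocks: AD is Y = 5215 − 3P and SRAS is Y = 4P − 656.
Setting them equal: 5871 = 7P, so P = 838.71.
Substituting into AD, Y = 2698.86.

P = 838.71, Y = 2698.86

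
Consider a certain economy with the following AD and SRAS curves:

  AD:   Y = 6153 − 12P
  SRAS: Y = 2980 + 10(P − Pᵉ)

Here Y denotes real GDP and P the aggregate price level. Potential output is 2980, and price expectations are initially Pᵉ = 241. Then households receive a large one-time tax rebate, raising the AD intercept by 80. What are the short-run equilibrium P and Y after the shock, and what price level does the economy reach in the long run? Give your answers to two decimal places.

AD shifts right: new AD is Y = 6233 − 12P. With Pᵉ = 241, SRAS is Y = 570 + 10P.
Short run: 6233 − 12P = 570 + 10P gives 5663 = 22P, so P = 257.41 and Y = 6233 − 12P = 3144.09.
Y = 3144.09 is above potential 2980; expectations adjust and SRAS shifts left until Y = 2980.
Long run: on the new AD curve, 2980 = 6233 − 12P gives P = 271.08.

Short run: P = 257.41, Y = 3144.09. Long run: P = 271.08.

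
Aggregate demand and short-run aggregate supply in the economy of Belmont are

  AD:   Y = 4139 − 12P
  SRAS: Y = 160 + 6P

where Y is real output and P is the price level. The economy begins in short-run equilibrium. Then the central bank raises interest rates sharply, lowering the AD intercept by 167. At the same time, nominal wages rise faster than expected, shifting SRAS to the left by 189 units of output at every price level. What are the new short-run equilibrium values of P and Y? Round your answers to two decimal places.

After both shocks: AD is Y = 3972 − 12P and SRAS is Y = 6P − 29.
Setting them equal: 4001 = 18P, so P = 222.28.
Substituting into AD, Y = 1304.67.

P = 222.28, Y = 1304.67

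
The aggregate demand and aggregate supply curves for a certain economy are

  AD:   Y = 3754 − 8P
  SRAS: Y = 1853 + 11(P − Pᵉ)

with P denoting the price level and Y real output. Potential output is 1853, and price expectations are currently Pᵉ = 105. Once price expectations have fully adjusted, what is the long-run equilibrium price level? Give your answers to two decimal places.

Short run: with Pᵉ = 105, SRAS is Y = 698 + 11P. Setting AD = SRAS gives 3056 = 19P, so P = 160.84 and Y = 3754 − 8P = 2467.26.
Output 2467.26 is above potential 1853, so over time expected prices rise and SRAS shifts left until Y returns to 1853.
Long run: Y = 1853 on the AD curve gives 1853 = 3754 − 8P, so P = 237.63.

Long-run P = 237.63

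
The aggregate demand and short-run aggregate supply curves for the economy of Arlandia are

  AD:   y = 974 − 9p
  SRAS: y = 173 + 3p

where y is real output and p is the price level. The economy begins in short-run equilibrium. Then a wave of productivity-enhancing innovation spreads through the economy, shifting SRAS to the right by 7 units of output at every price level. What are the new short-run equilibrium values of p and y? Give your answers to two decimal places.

This is a positive supply shock: SRAS shifts right.
New SRAS: y = 180 + 3p.
Set AD = SRAS: 974 − 9p = 180 + 3p, so 794 = 12p and p = 66.17.
Substituting into AD, y = 378.50.

p = 66.17, y = 378.50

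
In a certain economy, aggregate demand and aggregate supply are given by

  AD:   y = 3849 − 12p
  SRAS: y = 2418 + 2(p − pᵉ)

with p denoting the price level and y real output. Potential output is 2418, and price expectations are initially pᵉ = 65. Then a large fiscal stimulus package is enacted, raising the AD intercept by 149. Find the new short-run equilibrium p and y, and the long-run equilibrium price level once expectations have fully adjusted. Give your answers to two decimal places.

Short run: p = 122.14, y = 2532.29. Long run: p = 131.67.

AD shifts right: new AD is y = 3998 − 12p. With pᵉ = 65, SRAS is y = 2288 + 2p.
Short run: 3998 − 12p = 2288 + 2p gives 1710 = 14p, so p = 122.14 and y = 3998 − 12p = 2532.29.
y = 2532.29 is above potential 2418; expectations adjust and SRAS shifts left until y = 2418.
Long run: on the new AD curve, 2418 = 3998 − 12p gives p = 131.67.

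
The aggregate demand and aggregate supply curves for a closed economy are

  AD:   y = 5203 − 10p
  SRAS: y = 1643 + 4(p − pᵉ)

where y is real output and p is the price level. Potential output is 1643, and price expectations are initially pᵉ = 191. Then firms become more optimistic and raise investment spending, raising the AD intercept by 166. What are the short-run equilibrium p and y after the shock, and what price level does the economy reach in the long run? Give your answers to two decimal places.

Short run: p = 320.71, y = 2161.86. Long run: p = 372.60.

AD shifts right: new AD is y = 5369 − 10p. With pᵉ = 191, SRAS is y = 879 + 4p.
Short run: 5369 − 10p = 879 + 4p gives 4490 = 14p, so p = 320.71 and y = 5369 − 10p = 2161.86.
y = 2161.86 is above potential 1643; expectations adjust and SRAS shifts left until y = 1643.
Long run: on the new AD curve, 1643 = 5369 − 10p gives p = 372.60.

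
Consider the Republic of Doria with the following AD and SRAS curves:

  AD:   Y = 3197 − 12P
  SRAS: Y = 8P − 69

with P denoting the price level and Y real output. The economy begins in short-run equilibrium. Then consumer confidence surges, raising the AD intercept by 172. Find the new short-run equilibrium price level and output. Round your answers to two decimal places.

P = 171.90, Y = 1306.20

This is a positive demand shock: AD shifts right.
New AD: Y = 3369 − 12P.
Set AD = SRAS: 3369 − 12P = 8P − 69, so 3438 = 20P and P = 171.90.
Substituting into AD, Y = 1306.20.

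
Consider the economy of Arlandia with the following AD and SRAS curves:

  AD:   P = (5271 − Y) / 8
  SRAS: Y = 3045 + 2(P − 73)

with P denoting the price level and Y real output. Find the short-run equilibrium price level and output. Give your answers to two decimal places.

Write SRAS as Y = 3045 + 2P − 146 = 2899 + 2P.
Rearrange AD to Y = 5271 − 8P.
Set AD = SRAS: 5271 − 8P = 2899 + 2P, so 2372 = 10P and P = 237.20.
Substituting into AD, Y = 5271 − 8P = 3373.40.

P = 237.20, Y = 3373.40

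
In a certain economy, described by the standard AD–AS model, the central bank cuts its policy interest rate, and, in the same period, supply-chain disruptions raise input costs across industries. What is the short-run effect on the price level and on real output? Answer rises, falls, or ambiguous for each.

The first event is a positive demand shock: AD shifts right, which by itself pushes P up and Y up.
The second is an adverse supply shock: SRAS shifts left, which by itself pushes P up and Y down.
Both shocks push P up, so P rises. The two shocks push Y in opposite directions, so the effect on Y is ambiguous.

Price level: rises; output: ambiguous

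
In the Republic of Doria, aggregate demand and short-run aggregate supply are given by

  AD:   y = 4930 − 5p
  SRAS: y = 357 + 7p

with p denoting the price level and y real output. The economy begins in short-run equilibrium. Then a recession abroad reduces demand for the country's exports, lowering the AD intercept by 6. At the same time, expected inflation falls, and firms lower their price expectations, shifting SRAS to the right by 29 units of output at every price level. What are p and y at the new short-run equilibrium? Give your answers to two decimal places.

After both shocks: AD is y = 4924 − 5p and SRAS is y = 386 + 7p.
Setting them equal: 4538 = 12p, so p = 378.17.
Substituting into AD, y = 3033.17.

p = 378.17, y = 3033.17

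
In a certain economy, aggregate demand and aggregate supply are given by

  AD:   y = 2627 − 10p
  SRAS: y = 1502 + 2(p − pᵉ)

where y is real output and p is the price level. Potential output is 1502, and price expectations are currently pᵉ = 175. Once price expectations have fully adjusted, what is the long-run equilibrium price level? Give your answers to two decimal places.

Long-run p = 112.50

Short run: with pᵉ = 175, SRAS is y = 1152 + 2p. Setting AD = SRAS gives 1475 = 12p, so p = 122.92 and y = 2627 − 10p = 1397.83.
Output 1397.83 is below potential 1502, so over time expected prices fall and SRAS shifts right until y returns to 1502.
Long run: y = 1502 on the AD curve gives 1502 = 2627 − 10p, so p = 112.50.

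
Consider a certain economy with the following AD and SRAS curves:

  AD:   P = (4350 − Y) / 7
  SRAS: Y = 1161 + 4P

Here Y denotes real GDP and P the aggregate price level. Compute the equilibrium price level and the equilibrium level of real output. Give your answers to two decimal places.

P = 289.91, Y = 2320.64

Rearrange AD to Y = 4350 − 7P.
Set AD = SRAS: 4350 − 7P = 1161 + 4P, so 3189 = 11P and P = 289.91.
Substituting into AD, Y = 4350 − 7P = 2320.64.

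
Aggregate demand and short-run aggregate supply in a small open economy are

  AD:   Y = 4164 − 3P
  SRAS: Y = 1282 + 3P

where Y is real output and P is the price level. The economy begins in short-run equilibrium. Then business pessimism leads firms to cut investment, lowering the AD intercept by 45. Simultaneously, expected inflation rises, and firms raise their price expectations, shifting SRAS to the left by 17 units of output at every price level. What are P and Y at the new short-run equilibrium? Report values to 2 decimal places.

P = 475.67, Y = 2692.00

After both shocks: AD is Y = 4119 − 3P and SRAS is Y = 1265 + 3P.
Setting them equal: 2854 = 6P, so P = 475.67.
Substituting into AD, Y = 2692.00.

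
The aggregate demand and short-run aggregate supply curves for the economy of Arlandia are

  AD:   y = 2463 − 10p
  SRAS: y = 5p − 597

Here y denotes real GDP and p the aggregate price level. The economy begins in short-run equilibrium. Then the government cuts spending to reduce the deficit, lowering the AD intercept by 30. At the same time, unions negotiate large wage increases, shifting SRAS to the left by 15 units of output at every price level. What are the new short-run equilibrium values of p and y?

p = 203, y = 403

After both shocks: AD is y = 2433 − 10p and SRAS is y = 5p − 612.
Setting them equal: 3045 = 15p, so p = 203.
y = 2433 − 10·203 = 403.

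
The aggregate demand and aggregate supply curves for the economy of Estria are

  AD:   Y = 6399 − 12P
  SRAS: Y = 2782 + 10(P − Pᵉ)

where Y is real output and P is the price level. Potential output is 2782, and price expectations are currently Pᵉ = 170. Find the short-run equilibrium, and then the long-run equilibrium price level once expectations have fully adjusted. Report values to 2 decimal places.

Short run: P = 241.68, Y = 3498.82. Long run: P = 301.42.

Short run: with Pᵉ = 170, SRAS is Y = 1082 + 10P. Setting AD = SRAS gives 5317 = 22P, so P = 241.68 and Y = 6399 − 12P = 3498.82.
Output 3498.82 is above potential 2782, so over time expected prices rise and SRAS shifts left until Y returns to 2782.
Long run: Y = 2782 on the AD curve gives 2782 = 6399 − 12P, so P = 301.42.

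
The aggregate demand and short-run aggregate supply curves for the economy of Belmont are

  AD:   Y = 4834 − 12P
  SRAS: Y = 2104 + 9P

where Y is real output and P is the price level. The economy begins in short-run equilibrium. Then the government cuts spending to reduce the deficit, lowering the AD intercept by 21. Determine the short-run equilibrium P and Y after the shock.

This is a negative demand shock: AD shifts left.
New AD: Y = 4813 − 12P.
Set AD = SRAS: 4813 − 12P = 2104 + 9P, so 2709 = 21P and P = 129.
Y = 4813 − 12·129 = 3265.

P = 129, Y = 3265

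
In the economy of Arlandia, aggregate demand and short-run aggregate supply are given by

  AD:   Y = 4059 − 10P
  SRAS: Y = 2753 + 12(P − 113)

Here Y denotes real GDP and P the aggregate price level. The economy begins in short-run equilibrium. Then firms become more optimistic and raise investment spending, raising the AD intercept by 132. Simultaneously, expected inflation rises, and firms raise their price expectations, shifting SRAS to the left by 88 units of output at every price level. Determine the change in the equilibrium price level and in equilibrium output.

ΔP = +10, ΔY = +32

After both shocks: AD is Y = 4191 − 10P and SRAS is Y = 1309 + 12P.
Setting them equal: 2882 = 22P, so P = 131.
Y = 4191 − 10·131 = 2881.
Initially P = 121, Y = 2849, so ΔP = +10 and ΔY = +32.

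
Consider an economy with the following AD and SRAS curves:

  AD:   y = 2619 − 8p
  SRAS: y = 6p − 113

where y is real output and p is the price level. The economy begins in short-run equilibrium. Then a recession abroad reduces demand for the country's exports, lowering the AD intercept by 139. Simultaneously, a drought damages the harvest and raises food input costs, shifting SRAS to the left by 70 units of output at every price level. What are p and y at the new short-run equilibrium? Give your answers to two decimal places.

After both shocks: AD is y = 2480 − 8p and SRAS is y = 6p − 183.
Setting them equal: 2663 = 14p, so p = 190.21.
Substituting into AD, y = 958.29.

p = 190.21, y = 958.29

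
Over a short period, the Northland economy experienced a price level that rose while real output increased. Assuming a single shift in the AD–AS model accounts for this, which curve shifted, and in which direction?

P rose and Y rose. An AD shift moves P and Y in the same direction; an SRAS shift moves them in opposite directions.
Here P and Y moved in the same direction, so the AD curve shifted.
Since Y rose, AD shifted right.

AD shifted right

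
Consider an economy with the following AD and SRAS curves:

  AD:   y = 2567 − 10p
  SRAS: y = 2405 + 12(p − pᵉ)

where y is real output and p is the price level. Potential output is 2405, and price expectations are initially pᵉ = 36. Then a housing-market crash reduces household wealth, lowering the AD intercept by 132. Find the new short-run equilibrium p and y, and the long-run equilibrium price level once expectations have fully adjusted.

Short run: p = 21, y = 2225. Long run: p = 3.

AD shifts left: new AD is y = 2435 − 10p. With pᵉ = 36, SRAS is y = 1973 + 12p.
Short run: 2435 − 10p = 1973 + 12p gives 462 = 22p, so p = 21 and y = 2435 − 10·21 = 2225.
y = 2225 is below potential 2405; expectations adjust and SRAS shifts right until y = 2405.
Long run: on the new AD curve, 2405 = 2435 − 10p gives p = 3.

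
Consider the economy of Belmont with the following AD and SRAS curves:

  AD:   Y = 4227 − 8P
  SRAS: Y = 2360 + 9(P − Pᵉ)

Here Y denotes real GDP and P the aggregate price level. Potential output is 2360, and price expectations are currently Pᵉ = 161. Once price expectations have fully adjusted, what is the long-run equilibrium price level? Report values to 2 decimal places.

Long-run P = 233.38

Short run: with Pᵉ = 161, SRAS is Y = 911 + 9P. Setting AD = SRAS gives 3316 = 17P, so P = 195.06 and Y = 4227 − 8P = 2666.53.
Output 2666.53 is above potential 2360, so over time expected prices rise and SRAS shifts left until Y returns to 2360.
Long run: Y = 2360 on the AD curve gives 2360 = 4227 − 8P, so P = 233.38.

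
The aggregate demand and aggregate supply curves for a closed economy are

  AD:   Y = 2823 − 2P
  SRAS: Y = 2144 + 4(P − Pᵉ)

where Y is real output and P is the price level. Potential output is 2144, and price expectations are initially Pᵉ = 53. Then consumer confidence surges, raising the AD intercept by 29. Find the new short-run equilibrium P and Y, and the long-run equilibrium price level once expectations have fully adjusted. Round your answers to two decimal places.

AD shifts right: new AD is Y = 2852 − 2P. With Pᵉ = 53, SRAS is Y = 1932 + 4P.
Short run: 2852 − 2P = 1932 + 4P gives 920 = 6P, so P = 153.33 and Y = 2852 − 2P = 2545.33.
Y = 2545.33 is above potential 2144; expectations adjust and SRAS shifts left until Y = 2144.
Long run: on the new AD curve, 2144 = 2852 − 2P gives P = 354.00.

Short run: P = 153.33, Y = 2545.33. Long run: P = 354.00.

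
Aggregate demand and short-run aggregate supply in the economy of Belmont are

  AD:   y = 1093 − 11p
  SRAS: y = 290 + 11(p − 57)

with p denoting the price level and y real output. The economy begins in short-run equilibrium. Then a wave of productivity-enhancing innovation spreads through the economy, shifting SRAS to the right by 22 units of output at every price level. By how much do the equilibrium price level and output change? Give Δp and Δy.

This is a positive supply shock: SRAS shifts right.
New SRAS: y = 11p − 315.
Set AD = SRAS: 1093 − 11p = 11p − 315, so 1408 = 22p and p = 64.
y = 1093 − 11·64 = 389.
Initially p = 65, y = 378, so Δp = -1 and Δy = +11.

Δp = -1, Δy = +11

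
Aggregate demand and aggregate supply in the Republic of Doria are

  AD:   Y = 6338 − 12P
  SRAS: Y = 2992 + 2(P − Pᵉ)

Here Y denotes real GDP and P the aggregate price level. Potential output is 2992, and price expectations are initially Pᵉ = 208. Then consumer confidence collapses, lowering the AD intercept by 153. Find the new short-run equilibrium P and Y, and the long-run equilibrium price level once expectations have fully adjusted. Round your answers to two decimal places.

Short run: P = 257.79, Y = 3091.57. Long run: P = 266.08.

AD shifts left: new AD is Y = 6185 − 12P. With Pᵉ = 208, SRAS is Y = 2576 + 2P.
Short run: 6185 − 12P = 2576 + 2P gives 3609 = 14P, so P = 257.79 and Y = 6185 − 12P = 3091.57.
Y = 3091.57 is above potential 2992; expectations adjust and SRAS shifts left until Y = 2992.
Long run: on the new AD curve, 2992 = 6185 − 12P gives P = 266.08.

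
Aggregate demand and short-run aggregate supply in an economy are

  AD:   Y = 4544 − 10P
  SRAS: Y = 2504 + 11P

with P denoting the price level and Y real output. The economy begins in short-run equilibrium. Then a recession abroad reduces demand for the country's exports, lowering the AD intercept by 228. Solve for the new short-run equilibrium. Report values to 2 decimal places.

P = 86.29, Y = 3453.14

This is a negative demand shock: AD shifts left.
New AD: Y = 4316 − 10P.
Set AD = SRAS: 4316 − 10P = 2504 + 11P, so 1812 = 21P and P = 86.29.
Substituting into AD, Y = 3453.14.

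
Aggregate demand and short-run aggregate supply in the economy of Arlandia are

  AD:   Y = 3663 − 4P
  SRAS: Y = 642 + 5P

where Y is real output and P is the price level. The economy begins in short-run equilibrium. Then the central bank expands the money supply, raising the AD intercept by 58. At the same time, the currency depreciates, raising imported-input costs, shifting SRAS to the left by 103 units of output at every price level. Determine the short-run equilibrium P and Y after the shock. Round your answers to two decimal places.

P = 353.56, Y = 2306.78

After both shocks: AD is Y = 3721 − 4P and SRAS is Y = 539 + 5P.
Setting them equal: 3182 = 9P, so P = 353.56.
Substituting into AD, Y = 2306.78.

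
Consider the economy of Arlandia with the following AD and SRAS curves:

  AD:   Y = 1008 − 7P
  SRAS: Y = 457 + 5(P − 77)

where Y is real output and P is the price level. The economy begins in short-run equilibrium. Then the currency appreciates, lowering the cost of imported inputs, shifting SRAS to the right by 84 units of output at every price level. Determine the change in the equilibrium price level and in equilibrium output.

ΔP = -7, ΔY = +49

This is a positive supply shock: SRAS shifts right.
New SRAS: Y = 156 + 5P.
Set AD = SRAS: 1008 − 7P = 156 + 5P, so 852 = 12P and P = 71.
Y = 1008 − 7·71 = 511.
Initially P = 78, Y = 462, so ΔP = -7 and ΔY = +49.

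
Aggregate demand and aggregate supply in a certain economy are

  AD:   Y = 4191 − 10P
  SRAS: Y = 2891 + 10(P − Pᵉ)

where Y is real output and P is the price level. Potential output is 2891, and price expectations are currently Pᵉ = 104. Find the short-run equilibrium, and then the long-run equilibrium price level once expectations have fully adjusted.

Short run: P = 117, Y = 3021. Long run: P = 130.

Short run: with Pᵉ = 104, SRAS is Y = 1851 + 10P. Setting AD = SRAS gives 2340 = 20P, so P = 117 and Y = 4191 − 10·117 = 3021.
Output 3021 is above potential 2891, so over time expected prices rise and SRAS shifts left until Y returns to 2891.
Long run: Y = 2891 on the AD curve gives 2891 = 4191 − 10P, so P = 130.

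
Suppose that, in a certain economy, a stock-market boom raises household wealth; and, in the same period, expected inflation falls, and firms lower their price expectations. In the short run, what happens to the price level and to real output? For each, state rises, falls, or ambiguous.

Price level: ambiguous; output: rises

The first event is a positive demand shock: AD shifts right, which by itself pushes P up and Y up.
The second is a favourable supply shock: SRAS shifts right, which by itself pushes P down and Y up.
The two shocks push P in opposite directions, so the effect on P is ambiguous. Both shocks push Y up, so Y rises.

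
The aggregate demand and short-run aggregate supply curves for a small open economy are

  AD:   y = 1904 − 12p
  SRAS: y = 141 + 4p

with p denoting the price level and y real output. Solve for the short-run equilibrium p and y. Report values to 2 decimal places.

p = 110.19, y = 581.75

Set AD = SRAS: 1904 − 12p = 141 + 4p, so 1763 = 16p and p = 110.19.
Substituting into AD, y = 1904 − 12p = 581.75.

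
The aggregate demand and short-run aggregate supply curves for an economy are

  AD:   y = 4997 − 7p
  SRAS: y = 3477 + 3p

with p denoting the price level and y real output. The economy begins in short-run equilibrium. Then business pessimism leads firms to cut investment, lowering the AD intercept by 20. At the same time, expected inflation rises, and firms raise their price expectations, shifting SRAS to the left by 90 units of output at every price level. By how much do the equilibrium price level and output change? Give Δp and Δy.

Δp = +7, Δy = -69

After both shocks: AD is y = 4977 − 7p and SRAS is y = 3387 + 3p.
Setting them equal: 1590 = 10p, so p = 159.
y = 4977 − 7·159 = 3864.
Initially p = 152, y = 3933, so Δp = +7 and Δy = -69.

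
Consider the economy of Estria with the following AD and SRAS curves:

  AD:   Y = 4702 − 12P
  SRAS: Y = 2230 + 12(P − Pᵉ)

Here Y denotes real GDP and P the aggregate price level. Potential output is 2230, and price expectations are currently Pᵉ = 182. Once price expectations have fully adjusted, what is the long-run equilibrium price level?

Long-run P = 206

Short run: with Pᵉ = 182, SRAS is Y = 46 + 12P. Setting AD = SRAS gives 4656 = 24P, so P = 194 and Y = 4702 − 12·194 = 2374.
Output 2374 is above potential 2230, so over time expected prices rise and SRAS shifts left until Y returns to 2230.
Long run: Y = 2230 on the AD curve gives 2230 = 4702 − 12P, so P = 206.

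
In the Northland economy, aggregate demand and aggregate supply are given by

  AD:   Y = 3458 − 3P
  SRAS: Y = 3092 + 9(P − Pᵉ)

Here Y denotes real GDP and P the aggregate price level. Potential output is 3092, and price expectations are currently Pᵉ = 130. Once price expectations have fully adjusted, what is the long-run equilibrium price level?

Short run: with Pᵉ = 130, SRAS is Y = 1922 + 9P. Setting AD = SRAS gives 1536 = 12P, so P = 128 and Y = 3458 − 3·128 = 3074.
Output 3074 is below potential 3092, so over time expected prices fall and SRAS shifts right until Y returns to 3092.
Long run: Y = 3092 on the AD curve gives 3092 = 3458 − 3P, so P = 122.

Long-run P = 122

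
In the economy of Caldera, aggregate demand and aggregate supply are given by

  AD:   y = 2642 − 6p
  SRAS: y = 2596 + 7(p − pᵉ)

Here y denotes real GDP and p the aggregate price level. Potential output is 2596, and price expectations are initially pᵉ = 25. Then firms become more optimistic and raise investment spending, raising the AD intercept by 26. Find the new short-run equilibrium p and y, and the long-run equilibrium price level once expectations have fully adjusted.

AD shifts right: new AD is y = 2668 − 6p. With pᵉ = 25, SRAS is y = 2421 + 7p.
Short run: 2668 − 6p = 2421 + 7p gives 247 = 13p, so p = 19 and y = 2668 − 6·19 = 2554.
y = 2554 is below potential 2596; expectations adjust and SRAS shifts right until y = 2596.
Long run: on the new AD curve, 2596 = 2668 − 6p gives p = 12.

Short run: p = 19, y = 2554. Long run: p = 12.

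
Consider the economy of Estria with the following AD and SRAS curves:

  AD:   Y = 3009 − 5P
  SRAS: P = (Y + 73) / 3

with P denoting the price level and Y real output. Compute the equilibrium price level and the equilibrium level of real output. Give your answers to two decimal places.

P = 385.25, Y = 1082.75

Rearrange SRAS to Y = 3P − 73.
Set AD = SRAS: 3009 − 5P = 3P − 73, so 3082 = 8P and P = 385.25.
Substituting into AD, Y = 3009 − 5P = 1082.75.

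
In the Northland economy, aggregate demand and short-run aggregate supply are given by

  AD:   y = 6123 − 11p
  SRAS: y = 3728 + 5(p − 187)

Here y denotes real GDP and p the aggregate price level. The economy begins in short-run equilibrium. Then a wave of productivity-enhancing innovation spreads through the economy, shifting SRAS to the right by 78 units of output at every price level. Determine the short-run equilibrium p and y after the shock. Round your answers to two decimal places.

p = 203.25, y = 3887.25

This is a positive supply shock: SRAS shifts right.
New SRAS: y = 2871 + 5p.
Set AD = SRAS: 6123 − 11p = 2871 + 5p, so 3252 = 16p and p = 203.25.
Substituting into AD, y = 3887.25.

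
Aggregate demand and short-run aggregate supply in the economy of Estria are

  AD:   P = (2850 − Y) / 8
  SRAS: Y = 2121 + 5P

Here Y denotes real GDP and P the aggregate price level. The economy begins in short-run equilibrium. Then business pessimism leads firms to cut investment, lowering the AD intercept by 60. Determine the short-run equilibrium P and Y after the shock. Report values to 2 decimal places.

P = 51.46, Y = 2378.31

This is a negative demand shock: AD shifts left.
New AD: Y = 2790 − 8P.
Set AD = SRAS: 2790 − 8P = 2121 + 5P, so 669 = 13P and P = 51.46.
Substituting into AD, Y = 2378.31.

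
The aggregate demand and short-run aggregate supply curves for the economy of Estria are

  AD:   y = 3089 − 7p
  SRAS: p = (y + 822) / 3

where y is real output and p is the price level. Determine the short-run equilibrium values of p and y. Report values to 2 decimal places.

p = 391.10, y = 351.30

Rearrange SRAS to y = 3p − 822.
Set AD = SRAS: 3089 − 7p = 3p − 822, so 3911 = 10p and p = 391.10.
Substituting into AD, y = 3089 − 7p = 351.30.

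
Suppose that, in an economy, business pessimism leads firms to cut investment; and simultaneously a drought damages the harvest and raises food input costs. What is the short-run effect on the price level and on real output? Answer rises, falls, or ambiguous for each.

The first event is a negative demand shock: AD shifts left, which by itself pushes P down and Y down.
The second is an adverse supply shock: SRAS shifts left, which by itself pushes P up and Y down.
The two shocks push P in opposite directions, so the effect on P is ambiguous. Both shocks push Y down, so Y falls.

Price level: ambiguous; output: falls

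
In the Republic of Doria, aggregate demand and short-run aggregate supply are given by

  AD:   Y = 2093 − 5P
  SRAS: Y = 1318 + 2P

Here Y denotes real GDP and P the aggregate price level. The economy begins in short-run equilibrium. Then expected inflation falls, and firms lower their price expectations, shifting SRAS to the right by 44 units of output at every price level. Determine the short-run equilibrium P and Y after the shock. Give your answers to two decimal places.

This is a positive supply shock: SRAS shifts right.
New SRAS: Y = 1362 + 2P.
Set AD = SRAS: 2093 − 5P = 1362 + 2P, so 731 = 7P and P = 104.43.
Substituting into AD, Y = 1570.86.

P = 104.43, Y = 1570.86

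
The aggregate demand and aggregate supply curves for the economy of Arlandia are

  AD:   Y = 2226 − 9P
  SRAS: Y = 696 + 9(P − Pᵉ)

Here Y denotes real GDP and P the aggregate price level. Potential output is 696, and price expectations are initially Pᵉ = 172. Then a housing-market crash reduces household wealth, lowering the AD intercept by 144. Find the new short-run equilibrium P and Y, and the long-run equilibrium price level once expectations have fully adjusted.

AD shifts left: new AD is Y = 2082 − 9P. With Pᵉ = 172, SRAS is Y = 9P − 852.
Short run: 2082 − 9P = 9P − 852 gives 2934 = 18P, so P = 163 and Y = 2082 − 9·163 = 615.
Y = 615 is below potential 696; expectations adjust and SRAS shifts right until Y = 696.
Long run: on the new AD curve, 696 = 2082 − 9P gives P = 154.

Short run: P = 163, Y = 615. Long run: P = 154.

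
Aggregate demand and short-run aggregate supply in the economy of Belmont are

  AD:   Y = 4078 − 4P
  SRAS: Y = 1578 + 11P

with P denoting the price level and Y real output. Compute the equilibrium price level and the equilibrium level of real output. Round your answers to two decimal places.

Set AD = SRAS: 4078 − 4P = 1578 + 11P, so 2500 = 15P and P = 166.67.
Substituting into AD, Y = 4078 − 4P = 3411.33.

P = 166.67, Y = 3411.33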